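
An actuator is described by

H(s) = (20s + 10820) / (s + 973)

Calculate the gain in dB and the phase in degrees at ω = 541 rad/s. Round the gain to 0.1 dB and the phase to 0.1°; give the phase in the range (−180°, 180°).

Substitute s = j541:
Numerator: 20(j541) + 10820 = 10820 + j10820
Denominator: (j541) + 973 = 973 + j541
|N| = √(10820² + 10820²) ≈ 15302, ∠N ≈ 45.00°
|D| = √(973² + 541²) ≈ 1113.3, ∠D ≈ 29.07°
|H| = 15302 / 1113.3 ≈ 13.745
Gain = 20 log₁₀(13.745) ≈ 22.76 dB
∠H = 45.00° − 29.07° = 15.93°

22.8 dB, 15.9°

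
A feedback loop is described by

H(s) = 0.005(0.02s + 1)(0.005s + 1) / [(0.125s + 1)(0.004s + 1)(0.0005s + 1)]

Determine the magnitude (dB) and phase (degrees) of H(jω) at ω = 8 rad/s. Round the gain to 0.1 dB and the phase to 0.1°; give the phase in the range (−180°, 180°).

-48.9 dB, -35.7°

At ω = 8 rad/s:
zero (1 + j8·0.02) = 1 + j0.16 → |·| ≈ 1.0127, ∠ ≈ 9.09°
zero (1 + j8·0.005) = 1 + j0.04 → |·| ≈ 1.0008, ∠ ≈ 2.29°
pole (1 + j8·0.125) = 1 + j1 → |·| ≈ 1.4142, ∠ ≈ 45.00°
pole (1 + j8·0.004) = 1 + j0.032 → |·| ≈ 1.0005, ∠ ≈ 1.83°
pole (1 + j8·0.0005) = 1 + j0.004 → |·| ≈ 1, ∠ ≈ 0.23°
|H| = 0.005 · 1.0127 · 1.0008 / (1.4142 · 1.0005 · 1) ≈ 0.0035815
Gain = 20 log₁₀(0.0035815) ≈ -48.92 dB
∠H = (9.09° + 2.29°) − (45.00° + 1.83° + 0.23°) = -35.68°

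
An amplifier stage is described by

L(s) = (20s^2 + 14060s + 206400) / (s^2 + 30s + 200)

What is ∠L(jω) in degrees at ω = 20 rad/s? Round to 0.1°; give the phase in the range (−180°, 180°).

-53.6°

Substitute s = j20:
Numerator: 20(j20)^2 + 14060(j20) + 206400 = 198400 + j281200
Denominator: (j20)^2 + 30(j20) + 200 = -200 + j600
|N| = √(198400² + 281200²) ≈ 3.4415e+05, ∠N ≈ 54.80°
|D| = √(200² + 600²) ≈ 632.46, ∠D ≈ 108.43°
∠L = 54.80° − 108.43° = -53.63°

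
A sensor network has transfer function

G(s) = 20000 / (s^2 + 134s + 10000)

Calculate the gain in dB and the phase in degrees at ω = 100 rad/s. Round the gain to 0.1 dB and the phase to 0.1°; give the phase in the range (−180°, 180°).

3.5 dB, -90.0°

At s = jω = j100:
quadratic: (j100)² + 134·j100 + 10000 = 0 + j13400 → |·| ≈ 13400, ∠ ≈ 90.00°
|G| = 20000 / 13400 ≈ 1.4925
Gain = 20 log₁₀(1.4925) ≈ 3.48 dB
∠G = 0.00° − 90.00° = -90.00°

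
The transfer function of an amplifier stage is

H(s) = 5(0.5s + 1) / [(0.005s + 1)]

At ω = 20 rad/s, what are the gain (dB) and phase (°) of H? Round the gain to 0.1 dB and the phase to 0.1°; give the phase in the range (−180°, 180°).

At ω = 20 rad/s:
zero (1 + j20·0.5) = 1 + j10 → |·| ≈ 10.05, ∠ ≈ 84.29°
pole (1 + j20·0.005) = 1 + j0.1 → |·| ≈ 1.005, ∠ ≈ 5.71°
|H| = 5 · 10.05 / (1.005) ≈ 50
Gain = 20 log₁₀(50) ≈ 33.98 dB
∠H = (84.29°) − (5.71°) = 78.58°

34.0 dB, 78.6°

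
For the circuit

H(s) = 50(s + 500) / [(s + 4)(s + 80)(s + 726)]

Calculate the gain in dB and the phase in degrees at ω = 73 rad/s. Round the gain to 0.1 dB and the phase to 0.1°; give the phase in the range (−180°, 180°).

-47.2 dB, -126.7°

At s = jω = j73:
zero (s+500): 500 + j73 → |·| = √(500²+73²) = √255329 ≈ 505.3, ∠ = arctan(73/500) ≈ 8.31°
pole (s+4): 4 + j73 → |·| = √(4²+73²) = √5345 ≈ 73.11, ∠ = arctan(73/4) ≈ 86.86°
pole (s+80): 80 + j73 → |·| = √(80²+73²) = √11729 ≈ 108.3, ∠ = arctan(73/80) ≈ 42.38°
pole (s+726): 726 + j73 → |·| = √(726²+73²) = √532405 ≈ 729.66, ∠ = arctan(73/726) ≈ 5.74°
|H| = 50 · 505.3 / 5.7773e+06 ≈ 0.0043732
Gain = 20 log₁₀(0.0043732) ≈ -47.18 dB
∠H = 8.31° − 134.98° = -126.67°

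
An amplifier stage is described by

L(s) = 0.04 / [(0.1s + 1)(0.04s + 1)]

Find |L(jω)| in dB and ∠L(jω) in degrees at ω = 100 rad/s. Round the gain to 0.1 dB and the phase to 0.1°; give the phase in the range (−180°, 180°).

At ω = 100 rad/s:
pole (1 + j100·0.1) = 1 + j10 → |·| ≈ 10.05, ∠ ≈ 84.29°
pole (1 + j100·0.04) = 1 + j4 → |·| ≈ 4.1231, ∠ ≈ 75.96°
|L| = 0.04 · 1 / (10.05 · 4.1231) ≈ 0.00096532
Gain = 20 log₁₀(0.00096532) ≈ -60.31 dB
∠L = (0°) − (84.29° + 75.96°) = -160.25°

-60.3 dB, -160.3°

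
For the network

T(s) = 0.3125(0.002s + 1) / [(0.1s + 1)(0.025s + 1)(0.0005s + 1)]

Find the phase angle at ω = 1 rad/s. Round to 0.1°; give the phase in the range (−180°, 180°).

At ω = 1 rad/s:
zero (1 + j1·0.002) = 1 + j0.002 → |·| ≈ 1, ∠ ≈ 0.11°
pole (1 + j1·0.1) = 1 + j0.1 → |·| ≈ 1.005, ∠ ≈ 5.71°
pole (1 + j1·0.025) = 1 + j0.025 → |·| ≈ 1.0003, ∠ ≈ 1.43°
pole (1 + j1·0.0005) = 1 + j0.0005 → |·| ≈ 1, ∠ ≈ 0.03°
∠T = (0.11°) − (5.71° + 1.43° + 0.03°) = -7.06°

-7.1°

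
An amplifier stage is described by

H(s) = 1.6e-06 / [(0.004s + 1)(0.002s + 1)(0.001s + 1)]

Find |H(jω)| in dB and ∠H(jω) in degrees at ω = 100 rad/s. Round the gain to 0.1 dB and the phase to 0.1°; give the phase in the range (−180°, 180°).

-116.8 dB, -38.8°

At ω = 100 rad/s:
pole (1 + j100·0.004) = 1 + j0.4 → |·| ≈ 1.077, ∠ ≈ 21.80°
pole (1 + j100·0.002) = 1 + j0.2 → |·| ≈ 1.0198, ∠ ≈ 11.31°
pole (1 + j100·0.001) = 1 + j0.1 → |·| ≈ 1.005, ∠ ≈ 5.71°
|H| = 1.6e-06 · 1 / (1.077 · 1.0198 · 1.005) ≈ 1.4495e-06
Gain = 20 log₁₀(1.4495e-06) ≈ -116.78 dB
∠H = (0°) − (21.80° + 11.31° + 5.71°) = -38.82°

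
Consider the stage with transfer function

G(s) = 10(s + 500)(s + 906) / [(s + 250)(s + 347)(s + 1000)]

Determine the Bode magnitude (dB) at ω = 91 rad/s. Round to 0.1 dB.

-26.3 dB

At s = jω = j91:
zero (s+500): 500 + j91 → |·| = √(500²+91²) = √258281 ≈ 508.21, ∠ = arctan(91/500) ≈ 10.31°
zero (s+906): 906 + j91 → |·| = √(906²+91²) = √829117 ≈ 910.56, ∠ = arctan(91/906) ≈ 5.74°
pole (s+250): 250 + j91 → |·| = √(250²+91²) = √70781 ≈ 266.05, ∠ = arctan(91/250) ≈ 20.00°
pole (s+347): 347 + j91 → |·| = √(347²+91²) = √128690 ≈ 358.73, ∠ = arctan(91/347) ≈ 14.69°
pole (s+1000): 1000 + j91 → |·| = √(1000²+91²) = √1008281 ≈ 1004.1, ∠ = arctan(91/1000) ≈ 5.20°
|G| = 10 · 4.6276e+05 / 9.5831e+07 ≈ 0.048289
Gain = 20 log₁₀(0.048289) ≈ -26.32 dB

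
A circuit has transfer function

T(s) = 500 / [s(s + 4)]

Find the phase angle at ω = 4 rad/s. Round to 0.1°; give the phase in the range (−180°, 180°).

At s = jω = j4:
pole (s+4): 4 + j4 → |·| = √(4²+4²) = √32 ≈ 5.6569, ∠ = arctan(4/4) ≈ 45.00°
pole at origin: |s| = 4, ∠ = 90.00° (in denominator)
∠T = 0.00° − 135.00° = -135.00°

-135.0°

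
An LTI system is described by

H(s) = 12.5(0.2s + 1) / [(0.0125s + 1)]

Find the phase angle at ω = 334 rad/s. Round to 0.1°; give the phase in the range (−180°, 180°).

At ω = 334 rad/s:
zero (1 + j334·0.2) = 1 + j66.8 → |·| ≈ 66.807, ∠ ≈ 89.14°
pole (1 + j334·0.0125) = 1 + j4.175 → |·| ≈ 4.2931, ∠ ≈ 76.53°
∠H = (89.14°) − (76.53°) = 12.61°

12.6°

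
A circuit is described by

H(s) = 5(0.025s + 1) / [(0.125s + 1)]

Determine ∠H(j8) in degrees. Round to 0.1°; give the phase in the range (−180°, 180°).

At ω = 8 rad/s:
zero (1 + j8·0.025) = 1 + j0.2 → |·| ≈ 1.0198, ∠ ≈ 11.31°
pole (1 + j8·0.125) = 1 + j1 → |·| ≈ 1.4142, ∠ ≈ 45.00°
∠H = (11.31°) − (45.00°) = -33.69°

-33.7°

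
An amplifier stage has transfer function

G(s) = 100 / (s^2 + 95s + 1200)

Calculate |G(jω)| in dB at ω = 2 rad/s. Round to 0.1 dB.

Substitute s = j2:
Numerator: 100 = 100 + j0
Denominator: (j2)^2 + 95(j2) + 1200 = 1196 + j190
|N| = √(100² + 0²) ≈ 100, ∠N ≈ 0.00°
|D| = √(1196² + 190²) ≈ 1211, ∠D ≈ 9.03°
|G| = 100 / 1211 ≈ 0.082576
Gain = 20 log₁₀(0.082576) ≈ -21.66 dB

-21.7 dB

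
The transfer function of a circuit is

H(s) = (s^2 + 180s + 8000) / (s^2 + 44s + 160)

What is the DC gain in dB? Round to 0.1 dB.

H(0) = 8000 / 160 = 50
20 log₁₀(50) ≈ 33.98 dB

34.0 dB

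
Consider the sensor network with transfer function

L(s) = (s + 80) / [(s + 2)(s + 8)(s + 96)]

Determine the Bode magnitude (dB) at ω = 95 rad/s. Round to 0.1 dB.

At s = jω = j95:
zero (s+80): 80 + j95 → |·| = √(80²+95²) = √15425 ≈ 124.2, ∠ = arctan(95/80) ≈ 49.90°
pole (s+2): 2 + j95 → |·| = √(2²+95²) = √9029 ≈ 95.021, ∠ = arctan(95/2) ≈ 88.79°
pole (s+8): 8 + j95 → |·| = √(8²+95²) = √9089 ≈ 95.336, ∠ = arctan(95/8) ≈ 85.19°
pole (s+96): 96 + j95 → |·| = √(96²+95²) = √18241 ≈ 135.06, ∠ = arctan(95/96) ≈ 44.70°
|L| = 1 · 124.2 / 1.2235e+06 ≈ 0.00010151
Gain = 20 log₁₀(0.00010151) ≈ -79.87 dB

-79.9 dB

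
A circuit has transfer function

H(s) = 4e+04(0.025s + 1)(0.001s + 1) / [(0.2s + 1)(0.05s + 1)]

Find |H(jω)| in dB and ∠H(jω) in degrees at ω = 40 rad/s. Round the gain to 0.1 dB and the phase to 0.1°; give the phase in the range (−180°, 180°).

At ω = 40 rad/s:
zero (1 + j40·0.025) = 1 + j1 → |·| ≈ 1.4142, ∠ ≈ 45.00°
zero (1 + j40·0.001) = 1 + j0.04 → |·| ≈ 1.0008, ∠ ≈ 2.29°
pole (1 + j40·0.2) = 1 + j8 → |·| ≈ 8.0623, ∠ ≈ 82.87°
pole (1 + j40·0.05) = 1 + j2 → |·| ≈ 2.2361, ∠ ≈ 63.43°
|H| = 4e+04 · 1.4142 · 1.0008 / (8.0623 · 2.2361) ≈ 3140.3
Gain = 20 log₁₀(3140.3) ≈ 69.94 dB
∠H = (45.00° + 2.29°) − (82.87° + 63.43°) = -99.01°

69.9 dB, -99.0°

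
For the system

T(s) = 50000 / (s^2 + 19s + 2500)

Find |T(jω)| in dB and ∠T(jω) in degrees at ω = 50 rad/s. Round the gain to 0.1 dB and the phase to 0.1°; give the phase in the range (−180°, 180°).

At s = jω = j50:
quadratic: (j50)² + 19·j50 + 2500 = 0 + j950 → |·| ≈ 950, ∠ ≈ 90.00°
|T| = 50000 / 950 ≈ 52.632
Gain = 20 log₁₀(52.632) ≈ 34.42 dB
∠T = 0.00° − 90.00° = -90.00°

34.4 dB, -90.0°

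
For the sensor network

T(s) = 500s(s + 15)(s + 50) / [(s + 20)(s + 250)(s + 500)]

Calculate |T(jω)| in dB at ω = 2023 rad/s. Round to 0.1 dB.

At s = jω = j2023:
zero (s+15): 15 + j2023 → |·| = √(15²+2023²) = √4092754 ≈ 2023.1, ∠ = arctan(2023/15) ≈ 89.58°
zero (s+50): 50 + j2023 → |·| = √(50²+2023²) = √4095029 ≈ 2023.6, ∠ = arctan(2023/50) ≈ 88.58°
zero at origin: s = j2023 → |·| = 2023, ∠ = 90.00°
pole (s+20): 20 + j2023 → |·| = √(20²+2023²) = √4092929 ≈ 2023.1, ∠ = arctan(2023/20) ≈ 89.43°
pole (s+250): 250 + j2023 → |·| = √(250²+2023²) = √4155029 ≈ 2038.4, ∠ = arctan(2023/250) ≈ 82.96°
pole (s+500): 500 + j2023 → |·| = √(500²+2023²) = √4342529 ≈ 2083.9, ∠ = arctan(2023/500) ≈ 76.12°
|T| = 500 · 8.2821e+09 / 8.5938e+09 ≈ 481.86
Gain = 20 log₁₀(481.86) ≈ 53.66 dB

53.7 dB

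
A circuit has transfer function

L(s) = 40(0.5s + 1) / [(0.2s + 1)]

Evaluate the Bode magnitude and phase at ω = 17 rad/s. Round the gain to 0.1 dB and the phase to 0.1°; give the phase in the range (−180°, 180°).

39.7 dB, 9.7°

At ω = 17 rad/s:
zero (1 + j17·0.5) = 1 + j8.5 → |·| ≈ 8.5586, ∠ ≈ 83.29°
pole (1 + j17·0.2) = 1 + j3.4 → |·| ≈ 3.544, ∠ ≈ 73.61°
|L| = 40 · 8.5586 / (3.544) ≈ 96.598
Gain = 20 log₁₀(96.598) ≈ 39.70 dB
∠L = (83.29°) − (73.61°) = 9.68°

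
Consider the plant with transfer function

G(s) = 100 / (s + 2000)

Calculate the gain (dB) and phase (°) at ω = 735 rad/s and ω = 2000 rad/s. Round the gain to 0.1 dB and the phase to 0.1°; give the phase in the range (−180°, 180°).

ω = 735: -26.6 dB, -20.2°; ω = 2000: -29.0 dB, -45.0°

At s = jω = j735:
pole (s+2000): 2000 + j735 → |·| = √(2000²+735²) = √4540225 ≈ 2130.8, ∠ = arctan(735/2000) ≈ 20.18°
|G| = 100 / 2130.8 ≈ 0.046931
Gain = 20 log₁₀(0.046931) ≈ -26.57 dB
∠G = 0.00° − 20.18° = -20.18°

At s = jω = j2000:
pole (s+2000): 2000 + j2000 → |·| = √(2000²+2000²) = √8000000 ≈ 2828.4, ∠ = arctan(2000/2000) ≈ 45.00°
|G| = 100 / 2828.4 ≈ 0.035356
Gain = 20 log₁₀(0.035356) ≈ -29.03 dB
∠G = 0.00° − 45.00° = -45.00°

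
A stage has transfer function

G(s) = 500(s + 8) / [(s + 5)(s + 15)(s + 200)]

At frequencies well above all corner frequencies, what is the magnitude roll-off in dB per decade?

-40 dB/decade

Each pole contributes −20 dB/decade at high frequency; each zero contributes +20 dB/decade.
Net: 1 zero(s) − 3 pole(s) → -40 dB/decade.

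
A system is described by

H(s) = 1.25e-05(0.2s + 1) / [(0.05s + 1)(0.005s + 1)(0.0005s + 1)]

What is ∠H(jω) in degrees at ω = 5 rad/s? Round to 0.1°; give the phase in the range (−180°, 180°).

At ω = 5 rad/s:
zero (1 + j5·0.2) = 1 + j1 → |·| ≈ 1.4142, ∠ ≈ 45.00°
pole (1 + j5·0.05) = 1 + j0.25 → |·| ≈ 1.0308, ∠ ≈ 14.04°
pole (1 + j5·0.005) = 1 + j0.025 → |·| ≈ 1.0003, ∠ ≈ 1.43°
pole (1 + j5·0.0005) = 1 + j0.0025 → |·| ≈ 1, ∠ ≈ 0.14°
∠H = (45.00°) − (14.04° + 1.43° + 0.14°) = 29.39°

29.4°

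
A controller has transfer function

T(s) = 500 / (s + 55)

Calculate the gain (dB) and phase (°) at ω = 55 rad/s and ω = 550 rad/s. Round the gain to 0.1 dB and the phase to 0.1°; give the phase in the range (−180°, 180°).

ω = 55: 16.2 dB, -45.0°; ω = 550: -0.9 dB, -84.3°

Substitute s = j55:
Numerator: 500 = 500 + j0
Denominator: (j55) + 55 = 55 + j55
|N| = √(500² + 0²) ≈ 500, ∠N ≈ 0.00°
|D| = √(55² + 55²) ≈ 77.782, ∠D ≈ 45.00°
|T| = 500 / 77.782 ≈ 6.4282
Gain = 20 log₁₀(6.4282) ≈ 16.16 dB
∠T = 0.00° − 45.00° = -45.00°

Substitute s = j550:
Numerator: 500 = 500 + j0
Denominator: (j550) + 55 = 55 + j550
|N| = √(500² + 0²) ≈ 500, ∠N ≈ 0.00°
|D| = √(55² + 550²) ≈ 552.74, ∠D ≈ 84.29°
|T| = 500 / 552.74 ≈ 0.90458
Gain = 20 log₁₀(0.90458) ≈ -0.87 dB
∠T = 0.00° − 84.29° = -84.29°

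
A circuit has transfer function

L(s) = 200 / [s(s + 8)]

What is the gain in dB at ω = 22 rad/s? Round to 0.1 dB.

At s = jω = j22:
pole (s+8): 8 + j22 → |·| = √(8²+22²) = √548 ≈ 23.409, ∠ = arctan(22/8) ≈ 70.02°
pole at origin: |s| = 22, ∠ = 90.00° (in denominator)
|L| = 200 / 515 ≈ 0.38835
Gain = 20 log₁₀(0.38835) ≈ -8.22 dB

-8.2 dB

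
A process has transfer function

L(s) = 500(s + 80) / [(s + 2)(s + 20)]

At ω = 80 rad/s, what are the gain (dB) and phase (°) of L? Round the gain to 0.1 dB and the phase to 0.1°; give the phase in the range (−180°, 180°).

18.7 dB, -119.5°

At s = jω = j80:
zero (s+80): 80 + j80 → |·| = √(80²+80²) = √12800 ≈ 113.14, ∠ = arctan(80/80) ≈ 45.00°
pole (s+2): 2 + j80 → |·| = √(2²+80²) = √6404 ≈ 80.025, ∠ = arctan(80/2) ≈ 88.57°
pole (s+20): 20 + j80 → |·| = √(20²+80²) = √6800 ≈ 82.462, ∠ = arctan(80/20) ≈ 75.96°
|L| = 500 · 113.14 / 6599 ≈ 8.5725
Gain = 20 log₁₀(8.5725) ≈ 18.66 dB
∠L = 45.00° − 164.53° = -119.53°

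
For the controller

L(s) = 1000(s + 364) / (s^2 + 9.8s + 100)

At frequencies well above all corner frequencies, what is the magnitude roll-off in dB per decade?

Each pole contributes −20 dB/decade at high frequency; each zero contributes +20 dB/decade.
Net: 1 zero(s) − 2 pole(s) → -20 dB/decade.

-20 dB/decade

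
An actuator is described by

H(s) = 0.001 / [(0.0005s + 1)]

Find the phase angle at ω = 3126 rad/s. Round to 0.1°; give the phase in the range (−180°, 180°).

-57.4°

At ω = 3126 rad/s:
pole (1 + j3126·0.0005) = 1 + j1.563 → |·| ≈ 1.8555, ∠ ≈ 57.39°
∠H = (0°) − (57.39°) = -57.39°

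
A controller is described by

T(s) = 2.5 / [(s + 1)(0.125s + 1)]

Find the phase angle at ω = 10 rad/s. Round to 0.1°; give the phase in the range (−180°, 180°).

At ω = 10 rad/s:
pole (1 + j10·1) = 1 + j10 → |·| ≈ 10.05, ∠ ≈ 84.29°
pole (1 + j10·0.125) = 1 + j1.25 → |·| ≈ 1.6008, ∠ ≈ 51.34°
∠T = (0°) − (84.29° + 51.34°) = -135.63°

-135.6°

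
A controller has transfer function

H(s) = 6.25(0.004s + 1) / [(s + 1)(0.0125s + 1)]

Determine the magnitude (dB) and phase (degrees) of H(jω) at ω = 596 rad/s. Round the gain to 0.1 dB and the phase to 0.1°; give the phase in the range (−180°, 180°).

At ω = 596 rad/s:
zero (1 + j596·0.004) = 1 + j2.384 → |·| ≈ 2.5852, ∠ ≈ 67.24°
pole (1 + j596·1) = 1 + j596 → |·| ≈ 596, ∠ ≈ 89.90°
pole (1 + j596·0.0125) = 1 + j7.45 → |·| ≈ 7.5168, ∠ ≈ 82.35°
|H| = 6.25 · 2.5852 / (596 · 7.5168) ≈ 0.0036066
Gain = 20 log₁₀(0.0036066) ≈ -48.86 dB
∠H = (67.24°) − (89.90° + 82.35°) = -105.01°

-48.9 dB, -105.0°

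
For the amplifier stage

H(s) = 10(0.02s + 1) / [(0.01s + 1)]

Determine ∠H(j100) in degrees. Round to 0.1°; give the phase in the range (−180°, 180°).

18.4°

At ω = 100 rad/s:
zero (1 + j100·0.02) = 1 + j2 → |·| ≈ 2.2361, ∠ ≈ 63.43°
pole (1 + j100·0.01) = 1 + j1 → |·| ≈ 1.4142, ∠ ≈ 45.00°
∠H = (63.43°) − (45.00°) = 18.43°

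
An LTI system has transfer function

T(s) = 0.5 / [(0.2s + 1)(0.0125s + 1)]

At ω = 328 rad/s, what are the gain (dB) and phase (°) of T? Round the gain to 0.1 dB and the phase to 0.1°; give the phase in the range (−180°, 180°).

-54.9 dB, -165.4°

At ω = 328 rad/s:
pole (1 + j328·0.2) = 1 + j65.6 → |·| ≈ 65.608, ∠ ≈ 89.13°
pole (1 + j328·0.0125) = 1 + j4.1 → |·| ≈ 4.2202, ∠ ≈ 76.29°
|T| = 0.5 · 1 / (65.608 · 4.2202) ≈ 0.0018058
Gain = 20 log₁₀(0.0018058) ≈ -54.87 dB
∠T = (0°) − (89.13° + 76.29°) = -165.42°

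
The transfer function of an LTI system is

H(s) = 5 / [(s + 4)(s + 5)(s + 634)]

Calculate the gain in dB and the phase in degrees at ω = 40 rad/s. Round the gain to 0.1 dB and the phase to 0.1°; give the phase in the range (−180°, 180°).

At s = jω = j40:
pole (s+4): 4 + j40 → |·| = √(4²+40²) = √1616 ≈ 40.2, ∠ = arctan(40/4) ≈ 84.29°
pole (s+5): 5 + j40 → |·| = √(5²+40²) = √1625 ≈ 40.311, ∠ = arctan(40/5) ≈ 82.87°
pole (s+634): 634 + j40 → |·| = √(634²+40²) = √403556 ≈ 635.26, ∠ = arctan(40/634) ≈ 3.61°
|H| = 5 / 1.0294e+06 ≈ 4.8572e-06
Gain = 20 log₁₀(4.8572e-06) ≈ -106.27 dB
∠H = 0.00° − 170.77° = -170.77°

-106.3 dB, -170.8°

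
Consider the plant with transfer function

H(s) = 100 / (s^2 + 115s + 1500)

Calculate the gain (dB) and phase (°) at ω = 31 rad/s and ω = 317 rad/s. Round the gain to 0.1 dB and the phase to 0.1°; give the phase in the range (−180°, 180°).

ω = 31: -31.1 dB, -81.4°; ω = 317: -60.5 dB, -159.8°

Substitute s = j31:
Numerator: 100 = 100 + j0
Denominator: (j31)^2 + 115(j31) + 1500 = 539 + j3565
|N| = √(100² + 0²) ≈ 100, ∠N ≈ 0.00°
|D| = √(539² + 3565²) ≈ 3605.5, ∠D ≈ 81.40°
|H| = 100 / 3605.5 ≈ 0.027735
Gain = 20 log₁₀(0.027735) ≈ -31.14 dB
∠H = 0.00° − 81.40° = -81.40°

Substitute s = j317:
Numerator: 100 = 100 + j0
Denominator: (j317)^2 + 115(j317) + 1500 = -98989 + j36455
|N| = √(100² + 0²) ≈ 100, ∠N ≈ 0.00°
|D| = √(98989² + 36455²) ≈ 1.0549e+05, ∠D ≈ 159.78°
|H| = 100 / 1.0549e+05 ≈ 0.00094796
Gain = 20 log₁₀(0.00094796) ≈ -60.46 dB
∠H = 0.00° − 159.78° = -159.78°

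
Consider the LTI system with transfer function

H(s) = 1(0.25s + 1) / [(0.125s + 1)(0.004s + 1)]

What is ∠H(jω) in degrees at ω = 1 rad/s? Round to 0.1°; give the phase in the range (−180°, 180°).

At ω = 1 rad/s:
zero (1 + j1·0.25) = 1 + j0.25 → |·| ≈ 1.0308, ∠ ≈ 14.04°
pole (1 + j1·0.125) = 1 + j0.125 → |·| ≈ 1.0078, ∠ ≈ 7.13°
pole (1 + j1·0.004) = 1 + j0.004 → |·| ≈ 1, ∠ ≈ 0.23°
∠H = (14.04°) − (7.13° + 0.23°) = 6.68°

6.7°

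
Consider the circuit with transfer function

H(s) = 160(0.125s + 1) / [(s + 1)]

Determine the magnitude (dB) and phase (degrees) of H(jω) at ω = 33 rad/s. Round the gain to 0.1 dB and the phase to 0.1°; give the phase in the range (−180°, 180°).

At ω = 33 rad/s:
zero (1 + j33·0.125) = 1 + j4.125 → |·| ≈ 4.2445, ∠ ≈ 76.37°
pole (1 + j33·1) = 1 + j33 → |·| ≈ 33.015, ∠ ≈ 88.26°
|H| = 160 · 4.2445 / (33.015) ≈ 20.57
Gain = 20 log₁₀(20.57) ≈ 26.26 dB
∠H = (76.37°) − (88.26°) = -11.89°

26.3 dB, -11.9°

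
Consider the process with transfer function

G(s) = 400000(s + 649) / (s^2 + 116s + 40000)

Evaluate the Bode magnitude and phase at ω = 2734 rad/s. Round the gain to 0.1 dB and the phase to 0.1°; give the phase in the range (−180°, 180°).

At s = jω = j2734:
zero (s+649): 649 + j2734 → |·| = √(649²+2734²) = √7895957 ≈ 2810, ∠ = arctan(2734/649) ≈ 76.65°
quadratic: (j2734)² + 116·j2734 + 40000 = -7434756 + j317144 → |·| ≈ 7.4415e+06, ∠ ≈ 177.56°
|G| = 400000 · 2810 / 7.4415e+06 ≈ 151.04
Gain = 20 log₁₀(151.04) ≈ 43.58 dB
∠G = 76.65° − 177.56° = -100.91°

43.6 dB, -100.9°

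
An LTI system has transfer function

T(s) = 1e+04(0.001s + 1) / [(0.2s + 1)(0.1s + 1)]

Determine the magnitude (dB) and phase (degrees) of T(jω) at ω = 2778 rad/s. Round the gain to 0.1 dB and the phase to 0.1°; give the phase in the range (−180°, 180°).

-14.4 dB, -109.5°

At ω = 2778 rad/s:
zero (1 + j2778·0.001) = 1 + j2.778 → |·| ≈ 2.9525, ∠ ≈ 70.20°
pole (1 + j2778·0.2) = 1 + j555.6 → |·| ≈ 555.6, ∠ ≈ 89.90°
pole (1 + j2778·0.1) = 1 + j277.8 → |·| ≈ 277.8, ∠ ≈ 89.79°
|T| = 1e+04 · 2.9525 / (555.6 · 277.8) ≈ 0.19129
Gain = 20 log₁₀(0.19129) ≈ -14.37 dB
∠T = (70.20°) − (89.90° + 89.79°) = -109.49°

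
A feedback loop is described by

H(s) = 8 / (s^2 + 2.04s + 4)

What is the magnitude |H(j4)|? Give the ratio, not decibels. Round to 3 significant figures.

At s = jω = j4:
quadratic: (j4)² + 2.04·j4 + 4 = -12 + j8.16 → |·| ≈ 14.512, ∠ ≈ 145.78°
|H| = 8 / 14.512 ≈ 0.55127

0.551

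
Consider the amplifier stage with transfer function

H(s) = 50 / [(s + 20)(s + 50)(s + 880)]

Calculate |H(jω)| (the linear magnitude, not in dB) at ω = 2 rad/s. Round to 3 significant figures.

At s = jω = j2:
pole (s+20): 20 + j2 → |·| = √(20²+2²) = √404 ≈ 20.1, ∠ = arctan(2/20) ≈ 5.71°
pole (s+50): 50 + j2 → |·| = √(50²+2²) = √2504 ≈ 50.04, ∠ = arctan(2/50) ≈ 2.29°
pole (s+880): 880 + j2 → |·| = √(880²+2²) = √774404 ≈ 880, ∠ = arctan(2/880) ≈ 0.13°
|H| = 50 / 8.8511e+05 ≈ 5.649e-05

5.65e-05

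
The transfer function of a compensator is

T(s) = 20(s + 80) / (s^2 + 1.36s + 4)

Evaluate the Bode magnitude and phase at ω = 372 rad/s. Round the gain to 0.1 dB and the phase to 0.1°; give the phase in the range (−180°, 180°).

At s = jω = j372:
zero (s+80): 80 + j372 → |·| = √(80²+372²) = √144784 ≈ 380.5, ∠ = arctan(372/80) ≈ 77.86°
quadratic: (j372)² + 1.36·j372 + 4 = -138380 + j505.92 → |·| ≈ 1.3838e+05, ∠ ≈ 179.79°
|T| = 20 · 380.5 / 1.3838e+05 ≈ 0.054993
Gain = 20 log₁₀(0.054993) ≈ -25.19 dB
∠T = 77.86° − 179.79° = -101.93°

-25.2 dB, -101.9°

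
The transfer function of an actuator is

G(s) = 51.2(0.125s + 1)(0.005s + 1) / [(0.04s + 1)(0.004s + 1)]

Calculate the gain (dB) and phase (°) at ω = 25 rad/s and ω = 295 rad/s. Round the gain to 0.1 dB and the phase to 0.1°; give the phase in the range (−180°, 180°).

At ω = 25 rad/s:
zero (1 + j25·0.125) = 1 + j3.125 → |·| ≈ 3.2811, ∠ ≈ 72.26°
zero (1 + j25·0.005) = 1 + j0.125 → |·| ≈ 1.0078, ∠ ≈ 7.13°
pole (1 + j25·0.04) = 1 + j1 → |·| ≈ 1.4142, ∠ ≈ 45.00°
pole (1 + j25·0.004) = 1 + j0.1 → |·| ≈ 1.005, ∠ ≈ 5.71°
|G| = 51.2 · 3.2811 · 1.0078 / (1.4142 · 1.005) ≈ 119.12
Gain = 20 log₁₀(119.12) ≈ 41.52 dB
∠G = (72.26° + 7.13°) − (45.00° + 5.71°) = 28.68°

At ω = 295 rad/s:
zero (1 + j295·0.125) = 1 + j36.875 → |·| ≈ 36.889, ∠ ≈ 88.45°
zero (1 + j295·0.005) = 1 + j1.475 → |·| ≈ 1.782, ∠ ≈ 55.86°
pole (1 + j295·0.04) = 1 + j11.8 → |·| ≈ 11.842, ∠ ≈ 85.16°
pole (1 + j295·0.004) = 1 + j1.18 → |·| ≈ 1.5467, ∠ ≈ 49.72°
|G| = 51.2 · 36.889 · 1.782 / (11.842 · 1.5467) ≈ 183.76
Gain = 20 log₁₀(183.76) ≈ 45.29 dB
∠G = (88.45° + 55.86°) − (85.16° + 49.72°) = 9.43°

ω = 25: 41.5 dB, 28.7°; ω = 295: 45.3 dB, 9.4°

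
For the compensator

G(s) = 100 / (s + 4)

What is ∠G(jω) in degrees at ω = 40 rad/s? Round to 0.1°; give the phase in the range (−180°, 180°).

-84.3°

Substitute s = j40:
Numerator: 100 = 100 + j0
Denominator: (j40) + 4 = 4 + j40
|N| = √(100² + 0²) ≈ 100, ∠N ≈ 0.00°
|D| = √(4² + 40²) ≈ 40.2, ∠D ≈ 84.29°
∠G = 0.00° − 84.29° = -84.29°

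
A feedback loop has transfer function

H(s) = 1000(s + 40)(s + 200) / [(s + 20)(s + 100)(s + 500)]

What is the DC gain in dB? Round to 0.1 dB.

18.1 dB

H(0) = 1000·40·200 / (20·100·500) = 8
20 log₁₀(8) ≈ 18.06 dB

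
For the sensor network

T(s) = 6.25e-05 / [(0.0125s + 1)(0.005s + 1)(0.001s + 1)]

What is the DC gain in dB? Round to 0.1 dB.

-84.1 dB

T(0) = 6.25e-05 · 1 / 1 = 6.25e-05
20 log₁₀(6.25e-05) ≈ -84.08 dB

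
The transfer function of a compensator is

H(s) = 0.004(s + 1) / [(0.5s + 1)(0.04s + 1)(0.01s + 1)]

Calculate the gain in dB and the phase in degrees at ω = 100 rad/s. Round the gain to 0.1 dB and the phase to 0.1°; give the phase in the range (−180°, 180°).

-57.3 dB, -120.4°

At ω = 100 rad/s:
zero (1 + j100·1) = 1 + j100 → |·| ≈ 100, ∠ ≈ 89.43°
pole (1 + j100·0.5) = 1 + j50 → |·| ≈ 50.01, ∠ ≈ 88.85°
pole (1 + j100·0.04) = 1 + j4 → |·| ≈ 4.1231, ∠ ≈ 75.96°
pole (1 + j100·0.01) = 1 + j1 → |·| ≈ 1.4142, ∠ ≈ 45.00°
|H| = 0.004 · 100 / (50.01 · 4.1231 · 1.4142) ≈ 0.0013717
Gain = 20 log₁₀(0.0013717) ≈ -57.25 dB
∠H = (89.43°) − (88.85° + 75.96° + 45.00°) = -120.38°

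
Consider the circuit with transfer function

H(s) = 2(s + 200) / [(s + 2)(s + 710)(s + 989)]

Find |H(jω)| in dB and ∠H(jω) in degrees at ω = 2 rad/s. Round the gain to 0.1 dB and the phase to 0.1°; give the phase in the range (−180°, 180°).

At s = jω = j2:
zero (s+200): 200 + j2 → |·| = √(200²+2²) = √40004 ≈ 200.01, ∠ = arctan(2/200) ≈ 0.57°
pole (s+2): 2 + j2 → |·| = √(2²+2²) = √8 ≈ 2.8284, ∠ = arctan(2/2) ≈ 45.00°
pole (s+710): 710 + j2 → |·| = √(710²+2²) = √504104 ≈ 710, ∠ = arctan(2/710) ≈ 0.16°
pole (s+989): 989 + j2 → |·| = √(989²+2²) = √978125 ≈ 989, ∠ = arctan(2/989) ≈ 0.12°
|H| = 2 · 200.01 / 1.9861e+06 ≈ 0.00020141
Gain = 20 log₁₀(0.00020141) ≈ -73.92 dB
∠H = 0.57° − 45.28° = -44.71°

-73.9 dB, -44.7°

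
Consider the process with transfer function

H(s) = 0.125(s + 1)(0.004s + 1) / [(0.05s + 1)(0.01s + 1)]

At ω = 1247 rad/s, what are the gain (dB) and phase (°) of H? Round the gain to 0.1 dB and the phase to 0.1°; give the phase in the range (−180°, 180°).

At ω = 1247 rad/s:
zero (1 + j1247·1) = 1 + j1247 → |·| ≈ 1247, ∠ ≈ 89.95°
zero (1 + j1247·0.004) = 1 + j4.988 → |·| ≈ 5.0873, ∠ ≈ 78.66°
pole (1 + j1247·0.05) = 1 + j62.35 → |·| ≈ 62.358, ∠ ≈ 89.08°
pole (1 + j1247·0.01) = 1 + j12.47 → |·| ≈ 12.51, ∠ ≈ 85.42°
|H| = 0.125 · 1247 · 5.0873 / (62.358 · 12.51) ≈ 1.0165
Gain = 20 log₁₀(1.0165) ≈ 0.14 dB
∠H = (89.95° + 78.66°) − (89.08° + 85.42°) = -5.89°

0.1 dB, -5.9°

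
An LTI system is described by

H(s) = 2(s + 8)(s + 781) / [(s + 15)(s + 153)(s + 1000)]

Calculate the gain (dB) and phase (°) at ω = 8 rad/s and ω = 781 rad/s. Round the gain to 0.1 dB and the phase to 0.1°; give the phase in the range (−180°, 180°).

At s = jω = j8:
zero (s+8): 8 + j8 → |·| = √(8²+8²) = √128 ≈ 11.314, ∠ = arctan(8/8) ≈ 45.00°
zero (s+781): 781 + j8 → |·| = √(781²+8²) = √610025 ≈ 781.04, ∠ = arctan(8/781) ≈ 0.59°
pole (s+15): 15 + j8 → |·| = √(15²+8²) = √289 ≈ 17, ∠ = arctan(8/15) ≈ 28.07°
pole (s+153): 153 + j8 → |·| = √(153²+8²) = √23473 ≈ 153.21, ∠ = arctan(8/153) ≈ 2.99°
pole (s+1000): 1000 + j8 → |·| = √(1000²+8²) = √1000064 ≈ 1000, ∠ = arctan(8/1000) ≈ 0.46°
|H| = 2 · 8836.7 / 2.6046e+06 ≈ 0.0067855
Gain = 20 log₁₀(0.0067855) ≈ -43.37 dB
∠H = 45.59° − 31.52° = 14.07°

At s = jω = j781:
zero (s+8): 8 + j781 → |·| = √(8²+781²) = √610025 ≈ 781.04, ∠ = arctan(781/8) ≈ 89.41°
zero (s+781): 781 + j781 → |·| = √(781²+781²) = √1219922 ≈ 1104.5, ∠ = arctan(781/781) ≈ 45.00°
pole (s+15): 15 + j781 → |·| = √(15²+781²) = √610186 ≈ 781.14, ∠ = arctan(781/15) ≈ 88.90°
pole (s+153): 153 + j781 → |·| = √(153²+781²) = √633370 ≈ 795.85, ∠ = arctan(781/153) ≈ 78.92°
pole (s+1000): 1000 + j781 → |·| = √(1000²+781²) = √1609961 ≈ 1268.8, ∠ = arctan(781/1000) ≈ 37.99°
|H| = 2 · 8.6266e+05 / 7.8878e+08 ≈ 0.0021873
Gain = 20 log₁₀(0.0021873) ≈ -53.20 dB
∠H = 134.41° − 205.81° = -71.40°

ω = 8: -43.4 dB, 14.1°; ω = 781: -53.2 dB, -71.4°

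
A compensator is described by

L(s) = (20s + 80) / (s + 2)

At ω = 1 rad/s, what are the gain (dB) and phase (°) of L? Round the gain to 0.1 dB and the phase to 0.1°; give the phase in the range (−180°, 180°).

31.3 dB, -12.5°

Substitute s = j1:
Numerator: 20(j1) + 80 = 80 + j20
Denominator: (j1) + 2 = 2 + j1
|N| = √(80² + 20²) ≈ 82.462, ∠N ≈ 14.04°
|D| = √(2² + 1²) ≈ 2.2361, ∠D ≈ 26.57°
|L| = 82.462 / 2.2361 ≈ 36.878
Gain = 20 log₁₀(36.878) ≈ 31.34 dB
∠L = 14.04° − 26.57° = -12.53°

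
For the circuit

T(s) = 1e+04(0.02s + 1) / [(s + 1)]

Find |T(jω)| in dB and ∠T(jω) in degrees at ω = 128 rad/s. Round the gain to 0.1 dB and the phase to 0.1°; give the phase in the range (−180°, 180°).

46.6 dB, -20.9°

At ω = 128 rad/s:
zero (1 + j128·0.02) = 1 + j2.56 → |·| ≈ 2.7484, ∠ ≈ 68.66°
pole (1 + j128·1) = 1 + j128 → |·| ≈ 128, ∠ ≈ 89.55°
|T| = 1e+04 · 2.7484 / (128) ≈ 214.72
Gain = 20 log₁₀(214.72) ≈ 46.64 dB
∠T = (68.66°) − (89.55°) = -20.89°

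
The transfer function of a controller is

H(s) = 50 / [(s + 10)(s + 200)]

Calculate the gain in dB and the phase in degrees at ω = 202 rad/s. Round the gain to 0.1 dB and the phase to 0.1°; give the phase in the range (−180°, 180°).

-61.2 dB, -132.5°

At s = jω = j202:
pole (s+10): 10 + j202 → |·| = √(10²+202²) = √40904 ≈ 202.25, ∠ = arctan(202/10) ≈ 87.17°
pole (s+200): 200 + j202 → |·| = √(200²+202²) = √80804 ≈ 284.26, ∠ = arctan(202/200) ≈ 45.29°
|H| = 50 / 57492 ≈ 0.00086969
Gain = 20 log₁₀(0.00086969) ≈ -61.21 dB
∠H = 0.00° − 132.46° = -132.46°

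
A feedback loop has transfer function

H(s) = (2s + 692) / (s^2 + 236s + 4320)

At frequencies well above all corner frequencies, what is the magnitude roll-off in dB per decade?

Each pole contributes −20 dB/decade at high frequency; each zero contributes +20 dB/decade.
Net: 1 zero(s) − 2 pole(s) → -20 dB/decade.

-20 dB/decade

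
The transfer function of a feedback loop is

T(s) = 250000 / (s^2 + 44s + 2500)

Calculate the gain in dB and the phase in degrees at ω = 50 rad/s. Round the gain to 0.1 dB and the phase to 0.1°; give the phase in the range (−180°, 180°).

At s = jω = j50:
quadratic: (j50)² + 44·j50 + 2500 = 0 + j2200 → |·| ≈ 2200, ∠ ≈ 90.00°
|T| = 250000 / 2200 ≈ 113.64
Gain = 20 log₁₀(113.64) ≈ 41.11 dB
∠T = 0.00° − 90.00° = -90.00°

41.1 dB, -90.0°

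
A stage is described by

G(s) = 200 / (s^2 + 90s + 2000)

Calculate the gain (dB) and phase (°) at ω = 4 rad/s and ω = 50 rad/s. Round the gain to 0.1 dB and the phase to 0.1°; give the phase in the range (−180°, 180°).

ω = 4: -20.1 dB, -10.3°; ω = 50: -27.1 dB, -96.3°

Substitute s = j4:
Numerator: 200 = 200 + j0
Denominator: (j4)^2 + 90(j4) + 2000 = 1984 + j360
|N| = √(200² + 0²) ≈ 200, ∠N ≈ 0.00°
|D| = √(1984² + 360²) ≈ 2016.4, ∠D ≈ 10.28°
|G| = 200 / 2016.4 ≈ 0.099187
Gain = 20 log₁₀(0.099187) ≈ -20.07 dB
∠G = 0.00° − 10.28° = -10.28°

Substitute s = j50:
Numerator: 200 = 200 + j0
Denominator: (j50)^2 + 90(j50) + 2000 = -500 + j4500
|N| = √(200² + 0²) ≈ 200, ∠N ≈ 0.00°
|D| = √(500² + 4500²) ≈ 4527.7, ∠D ≈ 96.34°
|G| = 200 / 4527.7 ≈ 0.044173
Gain = 20 log₁₀(0.044173) ≈ -27.10 dB
∠G = 0.00° − 96.34° = -96.34°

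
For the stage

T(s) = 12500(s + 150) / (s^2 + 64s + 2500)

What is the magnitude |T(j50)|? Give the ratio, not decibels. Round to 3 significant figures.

At s = jω = j50:
zero (s+150): 150 + j50 → |·| = √(150²+50²) = √25000 ≈ 158.11, ∠ = arctan(50/150) ≈ 18.43°
quadratic: (j50)² + 64·j50 + 2500 = 0 + j3200 → |·| ≈ 3200, ∠ ≈ 90.00°
|T| = 12500 · 158.11 / 3200 ≈ 617.62

618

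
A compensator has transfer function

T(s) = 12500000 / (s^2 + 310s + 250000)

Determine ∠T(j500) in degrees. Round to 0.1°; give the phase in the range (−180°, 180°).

At s = jω = j500:
quadratic: (j500)² + 310·j500 + 250000 = 0 + j155000 → |·| ≈ 1.55e+05, ∠ ≈ 90.00°
∠T = 0.00° − 90.00° = -90.00°

-90.0°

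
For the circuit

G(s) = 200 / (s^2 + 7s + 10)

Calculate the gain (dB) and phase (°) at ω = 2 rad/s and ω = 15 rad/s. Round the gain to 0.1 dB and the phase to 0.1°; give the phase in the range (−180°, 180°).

ω = 2: 22.4 dB, -66.8°; ω = 15: -1.6 dB, -154.0°

Substitute s = j2:
Numerator: 200 = 200 + j0
Denominator: (j2)^2 + 7(j2) + 10 = 6 + j14
|N| = √(200² + 0²) ≈ 200, ∠N ≈ 0.00°
|D| = √(6² + 14²) ≈ 15.232, ∠D ≈ 66.80°
|G| = 200 / 15.232 ≈ 13.13
Gain = 20 log₁₀(13.13) ≈ 22.37 dB
∠G = 0.00° − 66.80° = -66.80°

Substitute s = j15:
Numerator: 200 = 200 + j0
Denominator: (j15)^2 + 7(j15) + 10 = -215 + j105
|N| = √(200² + 0²) ≈ 200, ∠N ≈ 0.00°
|D| = √(215² + 105²) ≈ 239.27, ∠D ≈ 153.97°
|G| = 200 / 239.27 ≈ 0.83588
Gain = 20 log₁₀(0.83588) ≈ -1.56 dB
∠G = 0.00° − 153.97° = -153.97°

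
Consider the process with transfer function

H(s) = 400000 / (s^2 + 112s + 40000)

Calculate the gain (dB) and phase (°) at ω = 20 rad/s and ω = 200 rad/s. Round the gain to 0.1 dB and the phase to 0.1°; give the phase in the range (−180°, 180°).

At s = jω = j20:
quadratic: (j20)² + 112·j20 + 40000 = 39600 + j2240 → |·| ≈ 39663, ∠ ≈ 3.24°
|H| = 400000 / 39663 ≈ 10.085
Gain = 20 log₁₀(10.085) ≈ 20.07 dB
∠H = 0.00° − 3.24° = -3.24°

At s = jω = j200:
quadratic: (j200)² + 112·j200 + 40000 = 0 + j22400 → |·| ≈ 22400, ∠ ≈ 90.00°
|H| = 400000 / 22400 ≈ 17.857
Gain = 20 log₁₀(17.857) ≈ 25.04 dB
∠H = 0.00° − 90.00° = -90.00°

ω = 20: 20.1 dB, -3.2°; ω = 200: 25.0 dB, -90.0°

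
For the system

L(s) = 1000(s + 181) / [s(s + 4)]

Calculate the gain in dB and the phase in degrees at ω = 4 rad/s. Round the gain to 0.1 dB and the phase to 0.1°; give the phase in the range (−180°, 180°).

78.1 dB, -133.7°

At s = jω = j4:
zero (s+181): 181 + j4 → |·| = √(181²+4²) = √32777 ≈ 181.04, ∠ = arctan(4/181) ≈ 1.27°
pole (s+4): 4 + j4 → |·| = √(4²+4²) = √32 ≈ 5.6569, ∠ = arctan(4/4) ≈ 45.00°
pole at origin: |s| = 4, ∠ = 90.00° (in denominator)
|L| = 1000 · 181.04 / 22.628 ≈ 8000.7
Gain = 20 log₁₀(8000.7) ≈ 78.06 dB
∠L = 1.27° − 135.00° = -133.73°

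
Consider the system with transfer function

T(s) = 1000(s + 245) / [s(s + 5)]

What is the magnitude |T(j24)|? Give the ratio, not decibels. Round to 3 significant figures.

At s = jω = j24:
zero (s+245): 245 + j24 → |·| = √(245²+24²) = √60601 ≈ 246.17, ∠ = arctan(24/245) ≈ 5.59°
pole (s+5): 5 + j24 → |·| = √(5²+24²) = √601 ≈ 24.515, ∠ = arctan(24/5) ≈ 78.23°
pole at origin: |s| = 24, ∠ = 90.00° (in denominator)
|T| = 1000 · 246.17 / 588.36 ≈ 418.4

418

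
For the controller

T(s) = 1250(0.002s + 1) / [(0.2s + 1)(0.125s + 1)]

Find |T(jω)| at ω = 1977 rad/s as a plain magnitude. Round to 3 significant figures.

At ω = 1977 rad/s:
zero (1 + j1977·0.002) = 1 + j3.954 → |·| ≈ 4.0785, ∠ ≈ 75.81°
pole (1 + j1977·0.2) = 1 + j395.4 → |·| ≈ 395.4, ∠ ≈ 89.86°
pole (1 + j1977·0.125) = 1 + j247.125 → |·| ≈ 247.13, ∠ ≈ 89.77°
|T| = 1250 · 4.0785 / (395.4 · 247.13) ≈ 0.052173

0.0522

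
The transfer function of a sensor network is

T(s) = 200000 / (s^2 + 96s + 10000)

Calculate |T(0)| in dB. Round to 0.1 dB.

26.0 dB

T(0) = 200000 / 10000 = 20
20 log₁₀(20) ≈ 26.02 dB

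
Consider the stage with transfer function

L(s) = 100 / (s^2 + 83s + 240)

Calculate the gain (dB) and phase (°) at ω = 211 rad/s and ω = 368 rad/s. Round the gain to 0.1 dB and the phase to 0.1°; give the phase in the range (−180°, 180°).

ω = 211: -53.6 dB, -158.4°; ω = 368: -62.8 dB, -167.3°

Substitute s = j211:
Numerator: 100 = 100 + j0
Denominator: (j211)^2 + 83(j211) + 240 = -44281 + j17513
|N| = √(100² + 0²) ≈ 100, ∠N ≈ 0.00°
|D| = √(44281² + 17513²) ≈ 47618, ∠D ≈ 158.42°
|L| = 100 / 47618 ≈ 0.0021
Gain = 20 log₁₀(0.0021) ≈ -53.56 dB
∠L = 0.00° − 158.42° = -158.42°

Substitute s = j368:
Numerator: 100 = 100 + j0
Denominator: (j368)^2 + 83(j368) + 240 = -135184 + j30544
|N| = √(100² + 0²) ≈ 100, ∠N ≈ 0.00°
|D| = √(135184² + 30544²) ≈ 1.3859e+05, ∠D ≈ 167.27°
|L| = 100 / 1.3859e+05 ≈ 0.00072155
Gain = 20 log₁₀(0.00072155) ≈ -62.83 dB
∠L = 0.00° − 167.27° = -167.27°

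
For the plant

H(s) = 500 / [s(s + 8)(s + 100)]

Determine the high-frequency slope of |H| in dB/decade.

Each pole contributes −20 dB/decade at high frequency; each zero contributes +20 dB/decade.
Net: 0 zero(s) − 3 pole(s) → -60 dB/decade.

-60 dB/decade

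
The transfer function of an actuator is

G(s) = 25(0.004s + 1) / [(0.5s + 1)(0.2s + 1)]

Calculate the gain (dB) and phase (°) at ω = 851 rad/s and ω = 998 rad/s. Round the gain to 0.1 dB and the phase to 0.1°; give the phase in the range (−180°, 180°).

ω = 851: -58.2 dB, -105.9°; ω = 998: -59.7 dB, -103.7°

At ω = 851 rad/s:
zero (1 + j851·0.004) = 1 + j3.404 → |·| ≈ 3.5478, ∠ ≈ 73.63°
pole (1 + j851·0.5) = 1 + j425.5 → |·| ≈ 425.5, ∠ ≈ 89.87°
pole (1 + j851·0.2) = 1 + j170.2 → |·| ≈ 170.2, ∠ ≈ 89.66°
|G| = 25 · 3.5478 / (425.5 · 170.2) ≈ 0.0012247
Gain = 20 log₁₀(0.0012247) ≈ -58.24 dB
∠G = (73.63°) − (89.87° + 89.66°) = -105.90°

At ω = 998 rad/s:
zero (1 + j998·0.004) = 1 + j3.992 → |·| ≈ 4.1153, ∠ ≈ 75.94°
pole (1 + j998·0.5) = 1 + j499 → |·| ≈ 499, ∠ ≈ 89.89°
pole (1 + j998·0.2) = 1 + j199.6 → |·| ≈ 199.6, ∠ ≈ 89.71°
|G| = 25 · 4.1153 / (499 · 199.6) ≈ 0.001033
Gain = 20 log₁₀(0.001033) ≈ -59.72 dB
∠G = (75.94°) − (89.89° + 89.71°) = -103.66°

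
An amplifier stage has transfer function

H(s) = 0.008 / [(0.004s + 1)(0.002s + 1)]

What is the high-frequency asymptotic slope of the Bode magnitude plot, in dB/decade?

Each pole contributes −20 dB/decade at high frequency; each zero contributes +20 dB/decade.
Net: 0 zero(s) − 2 pole(s) → -40 dB/decade.

-40 dB/decade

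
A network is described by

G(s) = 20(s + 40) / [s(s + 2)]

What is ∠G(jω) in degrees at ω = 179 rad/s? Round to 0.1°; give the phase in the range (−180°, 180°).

-102.0°

At s = jω = j179:
zero (s+40): 40 + j179 → |·| = √(40²+179²) = √33641 ≈ 183.41, ∠ = arctan(179/40) ≈ 77.40°
pole (s+2): 2 + j179 → |·| = √(2²+179²) = √32045 ≈ 179.01, ∠ = arctan(179/2) ≈ 89.36°
pole at origin: |s| = 179, ∠ = 90.00° (in denominator)
∠G = 77.40° − 179.36° = -101.96°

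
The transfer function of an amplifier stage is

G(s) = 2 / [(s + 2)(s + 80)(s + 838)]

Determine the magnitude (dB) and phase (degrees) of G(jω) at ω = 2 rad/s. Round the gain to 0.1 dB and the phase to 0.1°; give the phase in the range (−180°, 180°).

-99.5 dB, -46.6°

At s = jω = j2:
pole (s+2): 2 + j2 → |·| = √(2²+2²) = √8 ≈ 2.8284, ∠ = arctan(2/2) ≈ 45.00°
pole (s+80): 80 + j2 → |·| = √(80²+2²) = √6404 ≈ 80.025, ∠ = arctan(2/80) ≈ 1.43°
pole (s+838): 838 + j2 → |·| = √(838²+2²) = √702248 ≈ 838, ∠ = arctan(2/838) ≈ 0.14°
|G| = 2 / 1.8968e+05 ≈ 1.0544e-05
Gain = 20 log₁₀(1.0544e-05) ≈ -99.54 dB
∠G = 0.00° − 46.57° = -46.57°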